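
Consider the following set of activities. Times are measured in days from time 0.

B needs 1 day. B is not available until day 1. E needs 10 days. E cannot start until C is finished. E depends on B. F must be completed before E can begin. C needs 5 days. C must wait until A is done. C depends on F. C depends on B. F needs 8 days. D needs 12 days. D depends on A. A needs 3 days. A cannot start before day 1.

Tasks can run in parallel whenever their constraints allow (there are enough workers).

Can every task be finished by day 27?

F has no prerequisites, so it starts at day 0 and finishes at day 8.
After its own release at day 1, B can start at day 1 and finishes at day 2.
After its own release at day 1, A can start at day 1 and finishes at day 4.
After A (finishes day 4), D can start at day 4 and finishes at day 16.
C has to wait for A (finishes day 4); F (finishes day 8); B (finishes day 2). The latest of these is day 8, so C runs day 8 to 8 + 5 = day 13.
E needs all of C (finishes day 13); B (finishes day 2); F (finishes day 8). That puts its earliest start at day 13; it finishes at 13 + 10 = day 23.
Every task is finished by day 23, which is no later than the deadline of 27, so the schedule is feasible.

Yes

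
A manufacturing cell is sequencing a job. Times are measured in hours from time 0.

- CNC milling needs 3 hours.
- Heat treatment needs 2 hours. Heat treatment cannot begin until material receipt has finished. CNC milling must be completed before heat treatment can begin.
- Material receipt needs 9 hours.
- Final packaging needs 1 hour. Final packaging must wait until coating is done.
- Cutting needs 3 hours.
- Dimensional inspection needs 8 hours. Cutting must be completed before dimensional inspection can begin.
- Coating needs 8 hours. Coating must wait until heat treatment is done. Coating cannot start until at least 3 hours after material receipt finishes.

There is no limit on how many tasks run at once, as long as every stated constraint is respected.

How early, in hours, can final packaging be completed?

21

Nothing blocks CNC milling, so it runs from hour 0 to hour 3.
Nothing blocks material receipt, so it runs from hour 0 to hour 9.
Heat treatment needs all of material receipt (finishes hour 9); CNC milling (finishes hour 3). That puts its earliest start at hour 9; it finishes at 9 + 2 = hour 11.
For coating: heat treatment (finishes hour 11); material receipt (finishes hour 9, plus 3-hour gap → hour 12). Taking the maximum gives a start of hour 12, and it finishes at 12 + 8 = hour 20.
Final packaging waits on coating (finishes hour 20), so it starts at hour 20 and finishes at 20 + 1 = hour 21.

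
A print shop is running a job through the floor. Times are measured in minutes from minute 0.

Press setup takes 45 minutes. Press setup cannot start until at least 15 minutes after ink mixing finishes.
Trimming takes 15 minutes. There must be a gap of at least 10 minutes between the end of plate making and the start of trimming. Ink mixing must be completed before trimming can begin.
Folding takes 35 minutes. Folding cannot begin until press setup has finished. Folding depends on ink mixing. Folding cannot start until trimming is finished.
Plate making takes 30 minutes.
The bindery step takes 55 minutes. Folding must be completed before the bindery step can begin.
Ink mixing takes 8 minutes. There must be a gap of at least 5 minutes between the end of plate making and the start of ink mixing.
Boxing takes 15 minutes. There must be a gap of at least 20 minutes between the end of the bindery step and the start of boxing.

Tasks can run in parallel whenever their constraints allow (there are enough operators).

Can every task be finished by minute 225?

No

Nothing blocks plate making, so it runs from minute 0 to minute 30.
After plate making (finishes minute 30, plus 5-minute gap → minute 35), ink mixing can start at minute 35 and finishes at minute 43.
For trimming: plate making (finishes minute 30, plus 10-minute gap → minute 40); ink mixing (finishes minute 43). Taking the maximum gives a start of minute 43, and it finishes at 43 + 15 = minute 58.
Press setup waits on ink mixing (finishes minute 43, plus 15-minute gap → minute 58), so it starts at minute 58 and finishes at 58 + 45 = minute 103.
Folding has to wait for press setup (finishes minute 103); ink mixing (finishes minute 43); trimming (finishes minute 58). The latest of these is minute 103, so folding runs minute 103 to 103 + 35 = minute 138.
The bindery step waits on folding (finishes minute 138), so it starts at minute 138 and finishes at 138 + 55 = minute 193.
Boxing cannot begin until the bindery step (finishes minute 193, plus 20-minute gap → minute 213). It runs from minute 213 to 213 + 15 = minute 228.
The earliest everything can be done is minute 228, which is after the deadline of 225, so it is not possible.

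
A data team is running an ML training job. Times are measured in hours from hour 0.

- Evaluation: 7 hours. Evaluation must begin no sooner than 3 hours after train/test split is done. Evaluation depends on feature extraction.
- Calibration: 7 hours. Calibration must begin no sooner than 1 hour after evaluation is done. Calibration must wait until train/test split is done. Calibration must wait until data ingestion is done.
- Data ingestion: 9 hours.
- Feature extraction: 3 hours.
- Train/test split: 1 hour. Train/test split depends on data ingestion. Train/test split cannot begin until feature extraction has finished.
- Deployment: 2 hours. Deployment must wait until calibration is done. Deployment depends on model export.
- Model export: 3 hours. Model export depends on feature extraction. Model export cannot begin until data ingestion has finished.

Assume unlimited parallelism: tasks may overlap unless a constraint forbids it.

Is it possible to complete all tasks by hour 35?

Feature extraction has no prerequisites, so it starts at hour 0 and finishes at hour 3.
Nothing blocks data ingestion, so it runs from hour 0 to hour 9.
Model export cannot start until feature extraction (finishes hour 3); data ingestion (finishes hour 9). The controlling bound is hour 9, so model export finishes at 9 + 3 = hour 12.
Train/test split has to wait for data ingestion (finishes hour 9); feature extraction (finishes hour 3). The latest of these is hour 9, so train/test split runs hour 9 to 9 + 1 = hour 10.
Evaluation needs all of train/test split (finishes hour 10, plus 3-hour gap → hour 13); feature extraction (finishes hour 3). That puts its earliest start at hour 13; it finishes at 13 + 7 = hour 20.
Calibration needs all of evaluation (finishes hour 20, plus 1-hour gap → hour 21); train/test split (finishes hour 10); data ingestion (finishes hour 9). That puts its earliest start at hour 21; it finishes at 21 + 7 = hour 28.
Deployment has to wait for calibration (finishes hour 28); model export (finishes hour 12). The latest of these is hour 28, so deployment runs hour 28 to 28 + 2 = hour 30.
Every task is finished by hour 30, which is no later than the deadline of 35, so the schedule is feasible.

Yes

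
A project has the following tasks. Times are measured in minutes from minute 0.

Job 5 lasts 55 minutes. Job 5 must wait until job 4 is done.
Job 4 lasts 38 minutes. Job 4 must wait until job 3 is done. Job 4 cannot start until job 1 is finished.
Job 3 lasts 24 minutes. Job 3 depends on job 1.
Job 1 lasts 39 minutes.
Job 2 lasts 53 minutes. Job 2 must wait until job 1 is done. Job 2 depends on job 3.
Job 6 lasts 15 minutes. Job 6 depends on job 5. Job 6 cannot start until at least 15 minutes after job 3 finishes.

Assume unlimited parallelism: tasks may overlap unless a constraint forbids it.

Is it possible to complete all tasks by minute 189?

Yes

Nothing blocks job 1, so it runs from minute 0 to minute 39.
Job 3 cannot begin until job 1 (finishes minute 39). It runs from minute 39 to 39 + 24 = minute 63.
Job 4 needs all of job 3 (finishes minute 63); job 1 (finishes minute 39). That puts its earliest start at minute 63; it finishes at 63 + 38 = minute 101.
Job 5 waits on job 4 (finishes minute 101), so it starts at minute 101 and finishes at 101 + 55 = minute 156.
Job 6 needs all of job 5 (finishes minute 156); job 3 (finishes minute 63, plus 15-minute gap → minute 78). That puts its earliest start at minute 156; it finishes at 156 + 15 = minute 171.
Job 2 needs all of job 1 (finishes minute 39); job 3 (finishes minute 63). That puts its earliest start at minute 63; it finishes at 63 + 53 = minute 116.
Every task is finished by minute 171, which is no later than the deadline of 189, so the schedule is feasible.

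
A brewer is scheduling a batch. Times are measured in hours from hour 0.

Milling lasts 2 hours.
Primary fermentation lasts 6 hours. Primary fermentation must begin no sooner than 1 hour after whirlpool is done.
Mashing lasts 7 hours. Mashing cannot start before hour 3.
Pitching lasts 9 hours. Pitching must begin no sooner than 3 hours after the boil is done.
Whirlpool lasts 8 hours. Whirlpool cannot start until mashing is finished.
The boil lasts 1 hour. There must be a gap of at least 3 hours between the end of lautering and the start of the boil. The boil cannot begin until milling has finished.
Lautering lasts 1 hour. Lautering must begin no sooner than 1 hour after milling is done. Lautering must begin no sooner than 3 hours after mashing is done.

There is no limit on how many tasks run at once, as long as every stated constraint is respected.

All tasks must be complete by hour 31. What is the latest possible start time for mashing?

4

To finish by hour 31, pitching (duration 9) must start no later than hour 22.
The boil has to be done before pitching (must start by hour 22, minus 3-hour gap → hour 19). That means finishing by hour 19, i.e. starting by 19 − 1 = hour 18.
Lautering has to be done before the boil (must start by hour 18, minus 3-hour gap → hour 15). That means finishing by hour 15, i.e. starting by 15 − 1 = hour 14.
To finish by hour 31, primary fermentation (duration 6) must start no later than hour 25.
Whirlpool has to be done before primary fermentation (must start by hour 25, minus 1-hour gap → hour 24). That means finishing by hour 24, i.e. starting by 24 − 8 = hour 16.
Mashing has several dependents: lautering (must start by hour 14, minus 3-hour gap → hour 11); whirlpool (must start by hour 16). The earliest of those limits is hour 11, so mashing must start by 11 − 7 = hour 4.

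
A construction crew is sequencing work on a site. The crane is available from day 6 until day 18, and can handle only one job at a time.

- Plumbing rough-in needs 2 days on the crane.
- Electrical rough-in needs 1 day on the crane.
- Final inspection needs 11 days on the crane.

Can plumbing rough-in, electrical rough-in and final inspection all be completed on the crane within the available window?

No

The crane window is 18 − 6 = 12 days.
Running back to back, the jobs need 2 + 1 + 11 = 14 days on the crane.
Since 14 > 12, they cannot all fit.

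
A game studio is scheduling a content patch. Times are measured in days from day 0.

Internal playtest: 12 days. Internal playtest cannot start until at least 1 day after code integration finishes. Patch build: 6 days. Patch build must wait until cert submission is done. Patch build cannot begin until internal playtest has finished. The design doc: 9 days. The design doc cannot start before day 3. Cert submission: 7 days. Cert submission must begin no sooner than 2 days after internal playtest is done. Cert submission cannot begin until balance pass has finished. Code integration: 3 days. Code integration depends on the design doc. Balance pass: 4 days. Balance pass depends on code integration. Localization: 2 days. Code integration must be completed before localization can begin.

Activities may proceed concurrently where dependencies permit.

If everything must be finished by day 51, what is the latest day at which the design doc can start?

Patch build must finish by day 51; it takes 6 days, so it must start by 51 − 6 = day 45.
Cert submission must finish before patch build (must start by day 45). With a 7-day duration, cert submission must start by 45 − 7 = day 38.
Internal playtest has several dependents: cert submission (must start by day 38, minus 2-day gap → day 36); patch build (must start by day 45). The earliest of those limits is day 36, so internal playtest must start by 36 − 12 = day 24.
Balance pass must finish before cert submission (must start by day 38). With a 4-day duration, balance pass must start by 38 − 4 = day 34.
To finish by day 51, localization (duration 2) must start no later than day 49.
Code integration must finish in time for internal playtest (must start by day 24, minus 1-day gap → day 23); balance pass (must start by day 34); localization (must start by day 49). The tightest is day 23, so code integration must start by 23 − 3 = day 20.
The design doc feeds into code integration (must start by day 20); so the design doc must finish by day 20 and therefore start by day 11.

11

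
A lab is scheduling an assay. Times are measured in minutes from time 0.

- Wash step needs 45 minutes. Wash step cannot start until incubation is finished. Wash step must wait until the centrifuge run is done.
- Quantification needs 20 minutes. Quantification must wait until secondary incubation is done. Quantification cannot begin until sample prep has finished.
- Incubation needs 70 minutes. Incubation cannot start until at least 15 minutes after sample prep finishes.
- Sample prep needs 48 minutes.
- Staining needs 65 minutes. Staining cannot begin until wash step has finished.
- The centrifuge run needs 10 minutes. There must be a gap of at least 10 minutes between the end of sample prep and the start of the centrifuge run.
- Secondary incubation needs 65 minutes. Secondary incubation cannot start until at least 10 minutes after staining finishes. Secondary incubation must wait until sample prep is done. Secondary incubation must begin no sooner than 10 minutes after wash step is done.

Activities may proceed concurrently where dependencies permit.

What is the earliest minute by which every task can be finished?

338

Sample prep has no prerequisites, so it starts at minute 0 and finishes at minute 48.
The centrifuge run waits on sample prep (finishes minute 48, plus 10-minute gap → minute 58), so it starts at minute 58 and finishes at 58 + 10 = minute 68.
Incubation waits on sample prep (finishes minute 48, plus 15-minute gap → minute 63), so it starts at minute 63 and finishes at 63 + 70 = minute 133.
For wash step: incubation (finishes minute 133); the centrifuge run (finishes minute 68). Taking the maximum gives a start of minute 133, and it finishes at 133 + 45 = minute 178.
After wash step (finishes minute 178), staining can start at minute 178 and finishes at minute 243.
Secondary incubation needs all of staining (finishes minute 243, plus 10-minute gap → minute 253); sample prep (finishes minute 48); wash step (finishes minute 178, plus 10-minute gap → minute 188). That puts its earliest start at minute 253; it finishes at 253 + 65 = minute 318.
Quantification has to wait for secondary incubation (finishes minute 318); sample prep (finishes minute 48). The latest of these is minute 318, so quantification runs minute 318 to 318 + 20 = minute 338.
All tasks are finished once the last one completes. Finish times: Sample prep at 48, Incubation at 133, The centrifuge run at 68, Wash step at 178, Staining at 243, Secondary incubation at 318, Quantification at 338. The latest is minute 338.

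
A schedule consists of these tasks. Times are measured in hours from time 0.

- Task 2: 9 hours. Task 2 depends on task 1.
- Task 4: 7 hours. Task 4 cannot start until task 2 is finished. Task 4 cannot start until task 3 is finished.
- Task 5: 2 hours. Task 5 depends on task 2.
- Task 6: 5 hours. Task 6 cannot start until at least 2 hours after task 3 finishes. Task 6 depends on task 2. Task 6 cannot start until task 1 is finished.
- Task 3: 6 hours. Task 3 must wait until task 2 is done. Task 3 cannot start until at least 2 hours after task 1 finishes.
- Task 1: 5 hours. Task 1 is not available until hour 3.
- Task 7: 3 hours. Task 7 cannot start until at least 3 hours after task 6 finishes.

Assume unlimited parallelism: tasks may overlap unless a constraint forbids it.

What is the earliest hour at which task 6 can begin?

25

Task 1 waits on its own release at hour 3, so it starts at hour 3 and finishes at 3 + 5 = hour 8.
After task 1 (finishes hour 8), task 2 can start at hour 8 and finishes at hour 17.
Task 3 has to wait for task 2 (finishes hour 17); task 1 (finishes hour 8, plus 2-hour gap → hour 10). The latest of these is hour 17, so task 3 runs hour 17 to 17 + 6 = hour 23.
Task 6 waits on task 3 (finishes hour 23, plus 2-hour gap → hour 25); task 2 (finishes hour 17); task 1 (finishes hour 8). The latest of these is hour 25, which is the earliest task 6 can start.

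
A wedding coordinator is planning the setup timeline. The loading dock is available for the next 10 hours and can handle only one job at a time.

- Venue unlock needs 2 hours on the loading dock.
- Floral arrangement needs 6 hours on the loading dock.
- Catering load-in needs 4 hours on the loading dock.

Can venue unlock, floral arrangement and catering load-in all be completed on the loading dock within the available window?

No

Running back to back, the jobs need 2 + 6 + 4 = 12 hours on the loading dock.
Since 12 > 10, they cannot all fit.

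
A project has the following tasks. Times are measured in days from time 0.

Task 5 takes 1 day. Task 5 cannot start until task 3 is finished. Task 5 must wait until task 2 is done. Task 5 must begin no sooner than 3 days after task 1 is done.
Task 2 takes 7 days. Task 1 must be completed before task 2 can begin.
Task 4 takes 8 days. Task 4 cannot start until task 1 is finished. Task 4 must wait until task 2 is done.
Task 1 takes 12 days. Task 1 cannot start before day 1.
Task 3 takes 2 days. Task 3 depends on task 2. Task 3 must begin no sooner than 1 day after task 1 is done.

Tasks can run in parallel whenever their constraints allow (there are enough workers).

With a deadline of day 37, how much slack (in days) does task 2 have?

Task 1 cannot begin until its own release at day 1. It runs from day 1 to 1 + 12 = day 13.
Task 2 cannot begin until task 1 (finishes day 13). It runs from day 13 to 13 + 7 = day 20.

Working backward from the deadline:
Task 5 has no dependents, so it just needs to finish by day 37. Starting by 37 − 1 = day 36 achieves that.
Task 3 feeds into task 5 (must start by day 36); so task 3 must finish by day 36 and therefore start by day 34.
To finish by day 37, task 4 (duration 8) must start no later than day 29.
Task 2 feeds task 3 (must start by day 34); task 4 (must start by day 29); task 5 (must start by day 36). Taking the minimum, task 2 must finish by day 29 and start by 29 − 7 = day 22.
So task 2 can start as early as day 13 and as late as day 22, giving 22 − 13 = 9 days of slack.

9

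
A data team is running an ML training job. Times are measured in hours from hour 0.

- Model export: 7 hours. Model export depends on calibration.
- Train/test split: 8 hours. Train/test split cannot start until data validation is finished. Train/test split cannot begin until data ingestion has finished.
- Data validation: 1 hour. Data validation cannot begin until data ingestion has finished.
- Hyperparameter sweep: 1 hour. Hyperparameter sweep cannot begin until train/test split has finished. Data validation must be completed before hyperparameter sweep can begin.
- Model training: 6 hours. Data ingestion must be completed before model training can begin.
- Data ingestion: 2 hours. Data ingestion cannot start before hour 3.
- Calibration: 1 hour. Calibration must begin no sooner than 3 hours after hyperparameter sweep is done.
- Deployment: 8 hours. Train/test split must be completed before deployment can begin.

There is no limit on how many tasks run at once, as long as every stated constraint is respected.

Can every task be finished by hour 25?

Data ingestion waits on its own release at hour 3, so it starts at hour 3 and finishes at 3 + 2 = hour 5.
Model training cannot begin until data ingestion (finishes hour 5). It runs from hour 5 to 5 + 6 = hour 11.
Data validation cannot begin until data ingestion (finishes hour 5). It runs from hour 5 to 5 + 1 = hour 6.
Train/test split cannot start until data validation (finishes hour 6); data ingestion (finishes hour 5). The controlling bound is hour 6, so train/test split finishes at 6 + 8 = hour 14.
Deployment waits on train/test split (finishes hour 14), so it starts at hour 14 and finishes at 14 + 8 = hour 22.
Hyperparameter sweep has to wait for train/test split (finishes hour 14); data validation (finishes hour 6). The latest of these is hour 14, so hyperparameter sweep runs hour 14 to 14 + 1 = hour 15.
After hyperparameter sweep (finishes hour 15, plus 3-hour gap → hour 18), calibration can start at hour 18 and finishes at hour 19.
After calibration (finishes hour 19), model export can start at hour 19 and finishes at hour 26.
The earliest everything can be done is hour 26, which is after the deadline of 25, so it is not possible.

No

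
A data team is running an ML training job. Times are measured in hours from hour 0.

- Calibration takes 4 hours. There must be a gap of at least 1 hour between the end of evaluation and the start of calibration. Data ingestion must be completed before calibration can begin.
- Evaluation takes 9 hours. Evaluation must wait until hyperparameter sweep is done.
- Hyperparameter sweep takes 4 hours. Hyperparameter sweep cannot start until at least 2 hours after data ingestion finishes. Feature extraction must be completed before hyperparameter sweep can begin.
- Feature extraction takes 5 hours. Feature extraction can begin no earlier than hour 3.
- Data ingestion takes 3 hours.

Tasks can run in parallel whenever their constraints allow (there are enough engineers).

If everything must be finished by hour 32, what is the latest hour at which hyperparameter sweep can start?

Calibration has no dependents, so it just needs to finish by hour 32. Starting by 32 − 4 = hour 28 achieves that.
Evaluation has to be done before calibration (must start by hour 28, minus 1-hour gap → hour 27). That means finishing by hour 27, i.e. starting by 27 − 9 = hour 18.
Hyperparameter sweep feeds into evaluation (must start by hour 18); so hyperparameter sweep must finish by hour 18 and therefore start by hour 14.

14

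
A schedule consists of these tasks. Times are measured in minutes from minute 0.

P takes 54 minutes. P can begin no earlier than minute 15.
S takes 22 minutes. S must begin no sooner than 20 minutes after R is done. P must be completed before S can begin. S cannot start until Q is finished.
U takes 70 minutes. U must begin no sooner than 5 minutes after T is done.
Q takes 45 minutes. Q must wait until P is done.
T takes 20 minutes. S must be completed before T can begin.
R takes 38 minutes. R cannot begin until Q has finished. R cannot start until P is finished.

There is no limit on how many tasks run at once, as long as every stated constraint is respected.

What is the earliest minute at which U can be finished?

289

After its own release at minute 15, P can start at minute 15 and finishes at minute 69.
Q waits on P (finishes minute 69), so it starts at minute 69 and finishes at 69 + 45 = minute 114.
R needs all of Q (finishes minute 114); P (finishes minute 69). That puts its earliest start at minute 114; it finishes at 114 + 38 = minute 152.
S needs all of R (finishes minute 152, plus 20-minute gap → minute 172); P (finishes minute 69); Q (finishes minute 114). That puts its earliest start at minute 172; it finishes at 172 + 22 = minute 194.
T waits on S (finishes minute 194), so it starts at minute 194 and finishes at 194 + 20 = minute 214.
U cannot begin until T (finishes minute 214, plus 5-minute gap → minute 219). It runs from minute 219 to 219 + 70 = minute 289.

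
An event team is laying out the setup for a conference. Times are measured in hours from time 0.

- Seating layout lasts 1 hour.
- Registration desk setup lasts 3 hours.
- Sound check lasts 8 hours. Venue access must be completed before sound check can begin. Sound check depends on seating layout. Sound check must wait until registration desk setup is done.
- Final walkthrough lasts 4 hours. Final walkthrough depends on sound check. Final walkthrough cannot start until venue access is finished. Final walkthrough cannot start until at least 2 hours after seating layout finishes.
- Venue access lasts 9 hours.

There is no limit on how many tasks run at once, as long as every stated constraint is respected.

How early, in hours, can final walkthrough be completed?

Registration desk setup can start immediately at hour 0; it finishes at hour 3.
Seating layout has no prerequisites, so it starts at hour 0 and finishes at hour 1.
Venue access can start immediately at hour 0; it finishes at hour 9.
Sound check needs all of venue access (finishes hour 9); seating layout (finishes hour 1); registration desk setup (finishes hour 3). That puts its earliest start at hour 9; it finishes at 9 + 8 = hour 17.
Final walkthrough needs all of sound check (finishes hour 17); venue access (finishes hour 9); seating layout (finishes hour 1, plus 2-hour gap → hour 3). That puts its earliest start at hour 17; it finishes at 17 + 4 = hour 21.

21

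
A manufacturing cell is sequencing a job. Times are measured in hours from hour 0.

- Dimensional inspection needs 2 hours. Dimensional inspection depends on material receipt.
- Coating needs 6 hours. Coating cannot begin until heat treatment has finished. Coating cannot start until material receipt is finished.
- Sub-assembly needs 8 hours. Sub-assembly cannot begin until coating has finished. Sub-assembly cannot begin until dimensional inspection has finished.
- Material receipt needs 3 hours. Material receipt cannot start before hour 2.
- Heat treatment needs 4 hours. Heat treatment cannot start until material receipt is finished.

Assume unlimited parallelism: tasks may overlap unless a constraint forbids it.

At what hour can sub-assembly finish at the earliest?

After its own release at hour 2, material receipt can start at hour 2 and finishes at hour 5.
After material receipt (finishes hour 5), dimensional inspection can start at hour 5 and finishes at hour 7.
After material receipt (finishes hour 5), heat treatment can start at hour 5 and finishes at hour 9.
For coating: heat treatment (finishes hour 9); material receipt (finishes hour 5). Taking the maximum gives a start of hour 9, and it finishes at 9 + 6 = hour 15.
Sub-assembly needs all of coating (finishes hour 15); dimensional inspection (finishes hour 7). That puts its earliest start at hour 15; it finishes at 15 + 8 = hour 23.

23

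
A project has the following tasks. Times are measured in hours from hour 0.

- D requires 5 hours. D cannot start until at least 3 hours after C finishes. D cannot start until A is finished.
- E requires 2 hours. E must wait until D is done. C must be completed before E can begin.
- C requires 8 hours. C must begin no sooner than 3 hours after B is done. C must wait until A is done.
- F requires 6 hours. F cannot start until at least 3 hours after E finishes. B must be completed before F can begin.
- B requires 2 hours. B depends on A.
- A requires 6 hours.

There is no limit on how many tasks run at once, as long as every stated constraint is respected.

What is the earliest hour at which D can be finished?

27

A has no prerequisites, so it starts at hour 0 and finishes at hour 6.
B cannot begin until A (finishes hour 6). It runs from hour 6 to 6 + 2 = hour 8.
C has to wait for B (finishes hour 8, plus 3-hour gap → hour 11); A (finishes hour 6). The latest of these is hour 11, so C runs hour 11 to 11 + 8 = hour 19.
D has to wait for C (finishes hour 19, plus 3-hour gap → hour 22); A (finishes hour 6). The latest of these is hour 22, so D runs hour 22 to 22 + 5 = hour 27.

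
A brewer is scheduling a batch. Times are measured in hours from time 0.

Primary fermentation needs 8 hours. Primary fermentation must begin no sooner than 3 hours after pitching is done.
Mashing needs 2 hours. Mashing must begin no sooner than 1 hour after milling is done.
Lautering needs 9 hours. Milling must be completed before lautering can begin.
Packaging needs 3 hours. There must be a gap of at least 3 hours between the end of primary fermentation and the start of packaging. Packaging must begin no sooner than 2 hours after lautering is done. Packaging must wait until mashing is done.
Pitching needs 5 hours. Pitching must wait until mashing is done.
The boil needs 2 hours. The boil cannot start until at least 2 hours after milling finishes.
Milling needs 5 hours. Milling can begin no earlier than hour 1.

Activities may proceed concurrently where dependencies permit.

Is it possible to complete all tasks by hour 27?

No

Milling cannot begin until its own release at hour 1. It runs from hour 1 to 1 + 5 = hour 6.
The boil cannot begin until milling (finishes hour 6, plus 2-hour gap → hour 8). It runs from hour 8 to 8 + 2 = hour 10.
After milling (finishes hour 6), lautering can start at hour 6 and finishes at hour 15.
Mashing waits on milling (finishes hour 6, plus 1-hour gap → hour 7), so it starts at hour 7 and finishes at 7 + 2 = hour 9.
Pitching waits on mashing (finishes hour 9), so it starts at hour 9 and finishes at 9 + 5 = hour 14.
After pitching (finishes hour 14, plus 3-hour gap → hour 17), primary fermentation can start at hour 17 and finishes at hour 25.
Packaging cannot start until primary fermentation (finishes hour 25, plus 3-hour gap → hour 28); lautering (finishes hour 15, plus 2-hour gap → hour 17); mashing (finishes hour 9). The controlling bound is hour 28, so packaging finishes at 28 + 3 = hour 31.
The earliest everything can be done is hour 31, which is after the deadline of 27, so it is not possible.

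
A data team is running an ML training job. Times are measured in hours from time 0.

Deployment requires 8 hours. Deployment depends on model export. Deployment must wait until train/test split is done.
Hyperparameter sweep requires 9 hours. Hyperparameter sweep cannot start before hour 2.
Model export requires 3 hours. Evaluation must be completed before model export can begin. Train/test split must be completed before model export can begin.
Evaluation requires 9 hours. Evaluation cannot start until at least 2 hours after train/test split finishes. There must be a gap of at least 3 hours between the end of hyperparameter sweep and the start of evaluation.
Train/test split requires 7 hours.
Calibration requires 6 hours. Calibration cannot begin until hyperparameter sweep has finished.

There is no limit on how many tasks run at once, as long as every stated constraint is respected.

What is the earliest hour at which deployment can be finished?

Hyperparameter sweep waits on its own release at hour 2, so it starts at hour 2 and finishes at 2 + 9 = hour 11.
Nothing blocks train/test split, so it runs from hour 0 to hour 7.
Evaluation has to wait for train/test split (finishes hour 7, plus 2-hour gap → hour 9); hyperparameter sweep (finishes hour 11, plus 3-hour gap → hour 14). The latest of these is hour 14, so evaluation runs hour 14 to 14 + 9 = hour 23.
Model export has to wait for evaluation (finishes hour 23); train/test split (finishes hour 7). The latest of these is hour 23, so model export runs hour 23 to 23 + 3 = hour 26.
For deployment: model export (finishes hour 26); train/test split (finishes hour 7). Taking the maximum gives a start of hour 26, and it finishes at 26 + 8 = hour 34.

34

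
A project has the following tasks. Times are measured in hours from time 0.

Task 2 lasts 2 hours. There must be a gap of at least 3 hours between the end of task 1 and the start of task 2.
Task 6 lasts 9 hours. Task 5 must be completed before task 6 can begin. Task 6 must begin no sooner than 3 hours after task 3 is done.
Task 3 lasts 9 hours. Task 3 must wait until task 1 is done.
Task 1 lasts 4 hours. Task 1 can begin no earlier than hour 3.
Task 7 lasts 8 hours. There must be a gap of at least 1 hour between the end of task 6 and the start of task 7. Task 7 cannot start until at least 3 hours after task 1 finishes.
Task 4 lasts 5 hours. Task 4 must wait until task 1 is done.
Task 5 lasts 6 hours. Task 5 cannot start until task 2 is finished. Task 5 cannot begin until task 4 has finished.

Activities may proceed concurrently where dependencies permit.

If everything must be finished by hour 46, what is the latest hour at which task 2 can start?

Task 7 must finish by hour 46; it takes 8 hours, so it must start by 46 − 8 = hour 38.
Task 6 has to be done before task 7 (must start by hour 38, minus 1-hour gap → hour 37). That means finishing by hour 37, i.e. starting by 37 − 9 = hour 28.
Task 5 has to be done before task 6 (must start by hour 28). That means finishing by hour 28, i.e. starting by 28 − 6 = hour 22.
Task 2 must finish before task 5 (must start by hour 22). With a 2-hour duration, task 2 must start by 22 − 2 = hour 20.

20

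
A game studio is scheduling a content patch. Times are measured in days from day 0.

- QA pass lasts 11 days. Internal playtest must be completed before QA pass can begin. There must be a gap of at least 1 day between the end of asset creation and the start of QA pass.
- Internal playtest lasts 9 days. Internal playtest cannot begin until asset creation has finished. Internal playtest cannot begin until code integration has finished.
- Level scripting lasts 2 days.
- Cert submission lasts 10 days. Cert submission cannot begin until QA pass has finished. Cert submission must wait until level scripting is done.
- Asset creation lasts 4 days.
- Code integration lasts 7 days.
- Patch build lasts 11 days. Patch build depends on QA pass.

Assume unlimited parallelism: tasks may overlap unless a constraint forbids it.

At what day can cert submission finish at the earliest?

37

Code integration has no prerequisites, so it starts at day 0 and finishes at day 7.
Level scripting has no prerequisites, so it starts at day 0 and finishes at day 2.
Asset creation can start immediately at day 0; it finishes at day 4.
Internal playtest cannot start until asset creation (finishes day 4); code integration (finishes day 7). The controlling bound is day 7, so internal playtest finishes at 7 + 9 = day 16.
QA pass cannot start until internal playtest (finishes day 16); asset creation (finishes day 4, plus 1-day gap → day 5). The controlling bound is day 16, so QA pass finishes at 16 + 11 = day 27.
Cert submission has to wait for QA pass (finishes day 27); level scripting (finishes day 2). The latest of these is day 27, so cert submission runs day 27 to 27 + 10 = day 37.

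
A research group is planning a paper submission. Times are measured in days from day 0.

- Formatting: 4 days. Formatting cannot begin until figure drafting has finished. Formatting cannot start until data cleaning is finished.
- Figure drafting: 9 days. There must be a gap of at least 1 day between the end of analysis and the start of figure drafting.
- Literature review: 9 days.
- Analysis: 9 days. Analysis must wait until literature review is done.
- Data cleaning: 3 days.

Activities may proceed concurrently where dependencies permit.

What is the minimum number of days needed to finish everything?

32

Nothing blocks data cleaning, so it runs from day 0 to day 3.
Literature review can start immediately at day 0; it finishes at day 9.
Analysis cannot begin until literature review (finishes day 9). It runs from day 9 to 9 + 9 = day 18.
Figure drafting waits on analysis (finishes day 18, plus 1-day gap → day 19), so it starts at day 19 and finishes at 19 + 9 = day 28.
Formatting has to wait for figure drafting (finishes day 28); data cleaning (finishes day 3). The latest of these is day 28, so formatting runs day 28 to 28 + 4 = day 32.
All tasks are finished once the last one completes. Finish times: Literature review at 9, Data cleaning at 3, Analysis at 18, Figure drafting at 28, Formatting at 32. The latest is day 32.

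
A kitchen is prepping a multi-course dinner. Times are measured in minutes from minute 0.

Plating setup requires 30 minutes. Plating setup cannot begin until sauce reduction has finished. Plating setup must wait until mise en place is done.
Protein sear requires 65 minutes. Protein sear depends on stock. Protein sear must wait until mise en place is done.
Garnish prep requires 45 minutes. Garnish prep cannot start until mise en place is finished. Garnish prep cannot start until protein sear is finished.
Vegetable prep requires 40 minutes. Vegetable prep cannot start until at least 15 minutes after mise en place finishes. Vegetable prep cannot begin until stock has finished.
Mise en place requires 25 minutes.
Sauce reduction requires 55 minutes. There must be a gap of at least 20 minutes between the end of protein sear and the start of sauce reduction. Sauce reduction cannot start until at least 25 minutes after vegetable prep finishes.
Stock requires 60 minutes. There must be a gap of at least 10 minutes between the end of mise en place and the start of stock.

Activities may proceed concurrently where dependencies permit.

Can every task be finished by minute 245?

Mise en place can start immediately at minute 0; it finishes at minute 25.
Stock waits on mise en place (finishes minute 25, plus 10-minute gap → minute 35), so it starts at minute 35 and finishes at 35 + 60 = minute 95.
Vegetable prep cannot start until mise en place (finishes minute 25, plus 15-minute gap → minute 40); stock (finishes minute 95). The controlling bound is minute 95, so vegetable prep finishes at 95 + 40 = minute 135.
Protein sear has to wait for stock (finishes minute 95); mise en place (finishes minute 25). The latest of these is minute 95, so protein sear runs minute 95 to 95 + 65 = minute 160.
Garnish prep needs all of mise en place (finishes minute 25); protein sear (finishes minute 160). That puts its earliest start at minute 160; it finishes at 160 + 45 = minute 205.
Sauce reduction has to wait for protein sear (finishes minute 160, plus 20-minute gap → minute 180); vegetable prep (finishes minute 135, plus 25-minute gap → minute 160). The latest of these is minute 180, so sauce reduction runs minute 180 to 180 + 55 = minute 235.
For plating setup: sauce reduction (finishes minute 235); mise en place (finishes minute 25). Taking the maximum gives a start of minute 235, and it finishes at 235 + 30 = minute 265.
The earliest everything can be done is minute 265, which is after the deadline of 245, so it is not possible.

No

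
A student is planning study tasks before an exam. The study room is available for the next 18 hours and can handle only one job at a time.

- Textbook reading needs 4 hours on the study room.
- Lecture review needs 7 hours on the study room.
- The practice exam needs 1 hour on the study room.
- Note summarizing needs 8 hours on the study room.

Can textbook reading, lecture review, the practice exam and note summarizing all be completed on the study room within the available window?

Running back to back, the jobs need 4 + 7 + 1 + 8 = 20 hours on the study room.
Since 20 > 18, they cannot all fit.

No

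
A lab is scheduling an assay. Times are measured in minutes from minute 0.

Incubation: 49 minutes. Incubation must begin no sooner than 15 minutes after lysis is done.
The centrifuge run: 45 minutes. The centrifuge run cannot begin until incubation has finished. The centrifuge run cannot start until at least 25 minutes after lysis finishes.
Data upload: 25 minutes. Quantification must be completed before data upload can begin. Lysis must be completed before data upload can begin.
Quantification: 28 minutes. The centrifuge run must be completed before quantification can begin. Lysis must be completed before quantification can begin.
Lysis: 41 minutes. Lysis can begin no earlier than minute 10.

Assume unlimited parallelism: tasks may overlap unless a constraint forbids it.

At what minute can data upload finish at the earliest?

213

Lysis cannot begin until its own release at minute 10. It runs from minute 10 to 10 + 41 = minute 51.
Incubation cannot begin until lysis (finishes minute 51, plus 15-minute gap → minute 66). It runs from minute 66 to 66 + 49 = minute 115.
For the centrifuge run: incubation (finishes minute 115); lysis (finishes minute 51, plus 25-minute gap → minute 76). Taking the maximum gives a start of minute 115, and it finishes at 115 + 45 = minute 160.
For quantification: the centrifuge run (finishes minute 160); lysis (finishes minute 51). Taking the maximum gives a start of minute 160, and it finishes at 160 + 28 = minute 188.
Data upload needs all of quantification (finishes minute 188); lysis (finishes minute 51). That puts its earliest start at minute 188; it finishes at 188 + 25 = minute 213.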